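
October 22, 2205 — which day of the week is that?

Doomsday rule: the anchor day for the 2200s is Friday. For year 05: 5÷12 = 0 r 5, and 5÷4 = 1, so 0+5+1 = 6.
Friday + 6 ≡ Thursday — that's 2205's doomsday.
In October the doomsday date is Oct 10.
Oct 22 is 12 days after Oct 10; 12 mod 7 = 5, so Thursday + 5 = Tuesday.

Tuesday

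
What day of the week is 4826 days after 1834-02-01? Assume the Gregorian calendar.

Tuesday

Feb 1, 1834 is a Saturday.
4826 mod 7 = 3, so 4826 days after a Saturday is Saturday + 3 = Tuesday.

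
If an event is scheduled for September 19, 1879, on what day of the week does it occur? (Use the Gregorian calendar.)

Doomsday rule: the anchor day for the 1800s is Friday. For year 79: 79÷12 = 6 r 7, and 7÷4 = 1, so 6+7+1 = 14.
Friday + 14 ≡ Friday — that's 1879's doomsday.
In September the doomsday date is Sep 5.
Sep 19 is 14 days after Sep 5; 14 mod 7 = 0, so Friday + 0 = Friday.

Friday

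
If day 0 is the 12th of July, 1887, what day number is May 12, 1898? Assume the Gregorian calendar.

Jul 12, 1887 → Jul 12, 1888: 366 days (Feb 29, 1888 is in that span).
Jul 12, 1888 → Jul 12, 1889: 365 days.
Jul 12, 1889 → Jul 12, 1890: 365 days.
Jul 12, 1890 → Jul 12, 1891: 365 days.
Jul 12, 1891 → Jul 12, 1892: 366 days (Feb 29, 1892 is in that span).
Jul 12, 1892 → Jul 12, 1893: 365 days.
Jul 12, 1893 → Jul 12, 1894: 365 days.
Jul 12, 1894 → Jul 12, 1895: 365 days.
Jul 12, 1895 → Jul 12, 1896: 366 days (Feb 29, 1896 is in that span).
Jul 12, 1896 → Jul 12, 1897: 365 days.
Jul 12, 1897 → Aug 12, 1897: 31 days (July has 31).
Aug 12, 1897 → Sep 12, 1897: 31 days (August has 31).
Sep 12, 1897 → Oct 12, 1897: 30 days (September has 30).
Oct 12, 1897 → Nov 12, 1897: 31 days (October has 31).
Nov 12, 1897 → Dec 12, 1897: 30 days (November has 30).
Dec 12, 1897 → Jan 12, 1898: 31 days (December has 31).
Jan 12, 1898 → Feb 12, 1898: 31 days (January has 31).
Feb 12, 1898 → Mar 12, 1898: 28 days (February has 28).
Mar 12, 1898 → Apr 12, 1898: 31 days (March has 31).
Apr 12, 1898 → May 12, 1898: 30 days.
Total: 3957 days.

3957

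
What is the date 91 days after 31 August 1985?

Aug has 31 days: +1 → Sep 1, 1985 (90 left).
Sep has 30 days: +30 → Oct 1, 1985 (60 left).
Oct has 31 days: +31 → Nov 1, 1985 (29 left).
+29 → Nov 30, 1985.

November 30, 1985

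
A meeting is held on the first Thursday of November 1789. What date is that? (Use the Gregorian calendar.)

November 1, 1789 is a Sunday.
The first Thursday is therefore November 5 (4 days later).

November 5, 1789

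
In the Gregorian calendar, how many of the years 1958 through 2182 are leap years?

Multiples of 4 in [1958,2182]: 56.
Of those, multiples of 100: 2 (not leap unless ÷400).
Multiples of 400: 1.
Leap years = 56 − 2 + 1 = 55.

55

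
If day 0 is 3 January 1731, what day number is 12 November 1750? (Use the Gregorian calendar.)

7253

Jan 3, 1731 → Jan 3, 1732: 365 days.
Jan 3, 1732 → Jan 3, 1733: 366 days (Feb 29, 1732 is in that span).
Jan 3, 1733 → Jan 3, 1734: 365 days.
Jan 3, 1734 → Jan 3, 1735: 365 days.
Jan 3, 1735 → Jan 3, 1736: 365 days.
Jan 3, 1736 → Jan 3, 1737: 366 days (Feb 29, 1736 is in that span).
Jan 3, 1737 → Jan 3, 1738: 365 days.
Jan 3, 1738 → Jan 3, 1739: 365 days.
Jan 3, 1739 → Jan 3, 1740: 365 days.
Jan 3, 1740 → Jan 3, 1741: 366 days (Feb 29, 1740 is in that span).
Jan 3, 1741 → Jan 3, 1742: 365 days.
Jan 3, 1742 → Jan 3, 1743: 365 days.
Jan 3, 1743 → Jan 3, 1744: 365 days.
Jan 3, 1744 → Jan 3, 1745: 366 days (Feb 29, 1744 is in that span).
Jan 3, 1745 → Jan 3, 1746: 365 days.
Jan 3, 1746 → Jan 3, 1747: 365 days.
Jan 3, 1747 → Jan 3, 1748: 365 days.
Jan 3, 1748 → Jan 3, 1749: 366 days (Feb 29, 1748 is in that span).
Jan 3, 1749 → Jan 3, 1750: 365 days.
Jan 3, 1750 → Feb 3, 1750: 31 days (January has 31).
Feb 3, 1750 → Mar 3, 1750: 28 days (February has 28).
Mar 3, 1750 → Apr 3, 1750: 31 days (March has 31).
Apr 3, 1750 → May 3, 1750: 30 days (April has 30).
May 3, 1750 → Jun 3, 1750: 31 days (May has 31).
Jun 3, 1750 → Jul 3, 1750: 30 days (June has 30).
Jul 3, 1750 → Aug 3, 1750: 31 days (July has 31).
Aug 3, 1750 → Sep 3, 1750: 31 days (August has 31).
Sep 3, 1750 → Oct 3, 1750: 30 days (September has 30).
Oct 3, 1750 → Nov 3, 1750: 31 days (October has 31).
Nov 3, 1750 → Nov 12, 1750: 9 days.
Total: 7253 days.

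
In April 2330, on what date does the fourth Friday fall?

April 25, 2330

April 1, 2330 is a Tuesday.
The first Friday is therefore April 4 (3 days later).
The fourth Friday is 4 + 3×7 = April 25.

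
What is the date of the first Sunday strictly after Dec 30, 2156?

Dec 30, 2156 is a Thursday.
From Thursday to the next Sunday is 3 days.
Dec 30, 2156 + 3 = Jan 2, 2157.

January 2, 2157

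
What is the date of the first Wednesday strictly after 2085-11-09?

November 14, 2085

Nov 9, 2085 is a Friday.
From Friday to the next Wednesday is 5 days.
Nov 9, 2085 + 5 = Nov 14, 2085.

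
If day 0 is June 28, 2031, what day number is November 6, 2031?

Jun 28, 2031 → Jul 28, 2031: 30 days (June has 30).
Jul 28, 2031 → Aug 28, 2031: 31 days (July has 31).
Aug 28, 2031 → Sep 28, 2031: 31 days (August has 31).
Sep 28, 2031 → Oct 28, 2031: 30 days (September has 30).
Oct 28, 2031 → Nov 6, 2031: 9 days.
Total: 131 days.

131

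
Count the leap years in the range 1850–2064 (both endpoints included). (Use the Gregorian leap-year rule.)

53

Multiples of 4 in [1850,2064]: 54.
Of those, multiples of 100: 2 (not leap unless ÷400).
Multiples of 400: 1.
Leap years = 54 − 2 + 1 = 53.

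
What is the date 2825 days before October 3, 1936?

January 8, 1929

−366 (one year; includes Feb 29, 1936) → Oct 3, 1935 (2459 left).
−365 (one year) → Oct 3, 1934 (2094 left).
−365 (one year) → Oct 3, 1933 (1729 left).
−365 (one year) → Oct 3, 1932 (1364 left).
−366 (one year; includes Feb 29, 1932) → Oct 3, 1931 (998 left).
−365 (one year) → Oct 3, 1930 (633 left).
−365 (one year) → Oct 3, 1929 (268 left).
−3 → Sep 30, 1929 (end of Sep, 30 days; 265 left).
−30 → Aug 31, 1929 (end of Aug, 31 days; 235 left).
−31 → Jul 31, 1929 (end of Jul, 31 days; 204 left).
−31 → Jun 30, 1929 (end of Jun, 30 days; 173 left).
−30 → May 31, 1929 (end of May, 31 days; 143 left).
−31 → Apr 30, 1929 (end of Apr, 30 days; 112 left).
−30 → Mar 31, 1929 (end of Mar, 31 days; 82 left).
−31 → Feb 28, 1929 (end of Feb, 28 days; 51 left).
−28 → Jan 31, 1929 (end of Jan, 31 days; 23 left).
−23 → Jan 8, 1929.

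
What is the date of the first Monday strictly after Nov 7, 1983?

November 14, 1983

Nov 7, 1983 is a Monday.
From Monday to the next Monday is 7 days.
Nov 7, 1983 + 7 = Nov 14, 1983.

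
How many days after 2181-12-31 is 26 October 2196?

5413

Dec 31, 2181 → Dec 31, 2182: 365 days.
Dec 31, 2182 → Dec 31, 2183: 365 days.
Dec 31, 2183 → Dec 31, 2184: 366 days (Feb 29, 2184 is in that span).
Dec 31, 2184 → Dec 31, 2185: 365 days.
Dec 31, 2185 → Dec 31, 2186: 365 days.
Dec 31, 2186 → Dec 31, 2187: 365 days.
Dec 31, 2187 → Dec 31, 2188: 366 days (Feb 29, 2188 is in that span).
Dec 31, 2188 → Dec 31, 2189: 365 days.
Dec 31, 2189 → Dec 31, 2190: 365 days.
Dec 31, 2190 → Dec 31, 2191: 365 days.
Dec 31, 2191 → Dec 31, 2192: 366 days (Feb 29, 2192 is in that span).
Dec 31, 2192 → Dec 31, 2193: 365 days.
Dec 31, 2193 → Dec 31, 2194: 365 days.
Dec 31, 2194 → Dec 31, 2195: 365 days.
Dec 31, 2195 → Jan 31, 2196: 31 days (December has 31).
Jan 31, 2196 → Feb 29, 2196: 29 days (January has 31).
Feb 29, 2196 → Mar 29, 2196: 29 days (February has 29).
Mar 29, 2196 → Apr 29, 2196: 31 days (March has 31).
Apr 29, 2196 → May 29, 2196: 30 days (April has 30).
May 29, 2196 → Jun 29, 2196: 31 days (May has 31).
Jun 29, 2196 → Jul 29, 2196: 30 days (June has 30).
Jul 29, 2196 → Aug 29, 2196: 31 days (July has 31).
Aug 29, 2196 → Sep 29, 2196: 31 days (August has 31).
Sep 29, 2196 → Oct 26, 2196: 27 days.
Total: 5413 days.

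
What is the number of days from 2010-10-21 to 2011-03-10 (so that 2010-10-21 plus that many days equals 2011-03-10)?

Oct 21, 2010 → Nov 21, 2010: 31 days (October has 31).
Nov 21, 2010 → Dec 21, 2010: 30 days (November has 30).
Dec 21, 2010 → Jan 21, 2011: 31 days (December has 31).
Jan 21, 2011 → Feb 21, 2011: 31 days (January has 31).
Feb 21, 2011 → Mar 10, 2011: 17 days.
Total: 140 days.

140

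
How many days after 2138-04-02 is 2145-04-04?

Apr 2, 2138 → Apr 2, 2139: 365 days.
Apr 2, 2139 → Apr 2, 2140: 366 days (Feb 29, 2140 is in that span).
Apr 2, 2140 → Apr 2, 2141: 365 days.
Apr 2, 2141 → Apr 2, 2142: 365 days.
Apr 2, 2142 → Apr 2, 2143: 365 days.
Apr 2, 2143 → Apr 2, 2144: 366 days (Feb 29, 2144 is in that span).
Apr 2, 2144 → May 2, 2144: 30 days (April has 30).
May 2, 2144 → Jun 2, 2144: 31 days (May has 31).
Jun 2, 2144 → Jul 2, 2144: 30 days (June has 30).
Jul 2, 2144 → Aug 2, 2144: 31 days (July has 31).
Aug 2, 2144 → Sep 2, 2144: 31 days (August has 31).
Sep 2, 2144 → Oct 2, 2144: 30 days (September has 30).
Oct 2, 2144 → Nov 2, 2144: 31 days (October has 31).
Nov 2, 2144 → Dec 2, 2144: 30 days (November has 30).
Dec 2, 2144 → Jan 2, 2145: 31 days (December has 31).
Jan 2, 2145 → Feb 2, 2145: 31 days (January has 31).
Feb 2, 2145 → Mar 2, 2145: 28 days (February has 28).
Mar 2, 2145 → Apr 2, 2145: 31 days (March has 31).
Apr 2, 2145 → Apr 4, 2145: 2 days.
Total: 2559 days.

2559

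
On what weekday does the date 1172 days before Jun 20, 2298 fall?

Friday

First find the weekday of Jun 20, 2298. Doomsday rule: the anchor day for the 2200s is Friday. For year 98: 98÷12 = 8 r 2, and 2÷4 = 0, so 8+2+0 = 10.
Friday + 10 ≡ Monday — that's 2298's doomsday.
In June the doomsday date is Jun 6.
Jun 20 is 14 days after Jun 6; 14 mod 7 = 0, so Monday + 0 = Monday.
1172 mod 7 = 3, so 1172 days before a Monday is Monday − 3 = Friday.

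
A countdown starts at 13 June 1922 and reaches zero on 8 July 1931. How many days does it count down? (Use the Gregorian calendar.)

Jun 13, 1922 → Jun 13, 1923: 365 days.
Jun 13, 1923 → Jun 13, 1924: 366 days (Feb 29, 1924 is in that span).
Jun 13, 1924 → Jun 13, 1925: 365 days.
Jun 13, 1925 → Jun 13, 1926: 365 days.
Jun 13, 1926 → Jun 13, 1927: 365 days.
Jun 13, 1927 → Jun 13, 1928: 366 days (Feb 29, 1928 is in that span).
Jun 13, 1928 → Jun 13, 1929: 365 days.
Jun 13, 1929 → Jun 13, 1930: 365 days.
Jun 13, 1930 → Jul 13, 1930: 30 days (June has 30).
Jul 13, 1930 → Aug 13, 1930: 31 days (July has 31).
Aug 13, 1930 → Sep 13, 1930: 31 days (August has 31).
Sep 13, 1930 → Oct 13, 1930: 30 days (September has 30).
Oct 13, 1930 → Nov 13, 1930: 31 days (October has 31).
Nov 13, 1930 → Dec 13, 1930: 30 days (November has 30).
Dec 13, 1930 → Jan 13, 1931: 31 days (December has 31).
Jan 13, 1931 → Feb 13, 1931: 31 days (January has 31).
Feb 13, 1931 → Mar 13, 1931: 28 days (February has 28).
Mar 13, 1931 → Apr 13, 1931: 31 days (March has 31).
Apr 13, 1931 → May 13, 1931: 30 days (April has 30).
May 13, 1931 → Jun 13, 1931: 31 days (May has 31).
Jun 13, 1931 → Jul 8, 1931: 25 days.
Total: 3312 days.

3312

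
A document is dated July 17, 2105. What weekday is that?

Doomsday rule: the anchor day for the 2100s is Sunday. For year 05: 5÷12 = 0 r 5, and 5÷4 = 1, so 0+5+1 = 6.
Sunday + 6 ≡ Saturday — that's 2105's doomsday.
In July the doomsday date is Jul 11.
Jul 17 is 6 days after Jul 11; 6 mod 7 = 6, so Saturday + 6 = Friday.

Friday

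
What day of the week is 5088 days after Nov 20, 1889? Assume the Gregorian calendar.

Nov 20, 1889 is a Wednesday.
5088 mod 7 = 6, so 5088 days after a Wednesday is Wednesday + 6 = Tuesday.

Tuesday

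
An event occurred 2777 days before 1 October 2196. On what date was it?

−366 (one year; includes Feb 29, 2196) → Oct 1, 2195 (2411 left).
−365 (one year) → Oct 1, 2194 (2046 left).
−365 (one year) → Oct 1, 2193 (1681 left).
−365 (one year) → Oct 1, 2192 (1316 left).
−366 (one year; includes Feb 29, 2192) → Oct 1, 2191 (950 left).
−365 (one year) → Oct 1, 2190 (585 left).
−365 (one year) → Oct 1, 2189 (220 left).
−1 → Sep 30, 2189 (end of Sep, 30 days; 219 left).
−30 → Aug 31, 2189 (end of Aug, 31 days; 189 left).
−31 → Jul 31, 2189 (end of Jul, 31 days; 158 left).
−31 → Jun 30, 2189 (end of Jun, 30 days; 127 left).
−30 → May 31, 2189 (end of May, 31 days; 97 left).
−31 → Apr 30, 2189 (end of Apr, 30 days; 66 left).
−30 → Mar 31, 2189 (end of Mar, 31 days; 36 left).
−31 → Feb 28, 2189 (end of Feb, 28 days; 5 left).
−5 → Feb 23, 2189.

February 23, 2189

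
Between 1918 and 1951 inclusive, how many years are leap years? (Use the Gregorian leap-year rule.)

Multiples of 4 in [1918,1951]: 8.
Of those, multiples of 100: 0 (not leap unless ÷400).
Multiples of 400: 0.
Leap years = 8 − 0 + 0 = 8.

8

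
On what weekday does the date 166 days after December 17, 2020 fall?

First find the weekday of Dec 17, 2020. Doomsday rule: the anchor day for the 2000s is Tuesday. For year 20: 20÷12 = 1 r 8, and 8÷4 = 2, so 1+8+2 = 11.
Tuesday + 11 ≡ Saturday — that's 2020's doomsday.
In December the doomsday date is Dec 12.
Dec 17 is 5 days after Dec 12; 5 mod 7 = 5, so Saturday + 5 = Thursday.
166 mod 7 = 5, so 166 days after a Thursday is Thursday + 5 = Tuesday.

Tuesday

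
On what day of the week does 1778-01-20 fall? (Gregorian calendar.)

Tuesday

Doomsday rule: the anchor day for the 1700s is Sunday. For year 78: 78÷12 = 6 r 6, and 6÷4 = 1, so 6+6+1 = 13.
Sunday + 13 ≡ Saturday — that's 1778's doomsday.
In January the doomsday date is Jan 3 (1778 is not a leap year).
Jan 20 is 17 days after Jan 3; 17 mod 7 = 3, so Saturday + 3 = Tuesday.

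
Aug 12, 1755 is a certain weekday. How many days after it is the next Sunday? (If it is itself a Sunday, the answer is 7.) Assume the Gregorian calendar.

Aug 12, 1755 is a Tuesday.
From Tuesday to the next Sunday is 5 days.

5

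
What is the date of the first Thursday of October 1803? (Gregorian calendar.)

October 6, 1803

October 1, 1803 is a Saturday.
The first Thursday is therefore October 6 (5 days later).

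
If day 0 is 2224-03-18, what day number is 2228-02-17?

1431

Mar 18, 2224 → Mar 18, 2225: 365 days.
Mar 18, 2225 → Mar 18, 2226: 365 days.
Mar 18, 2226 → Mar 18, 2227: 365 days.
Mar 18, 2227 → Apr 18, 2227: 31 days (March has 31).
Apr 18, 2227 → May 18, 2227: 30 days (April has 30).
May 18, 2227 → Jun 18, 2227: 31 days (May has 31).
Jun 18, 2227 → Jul 18, 2227: 30 days (June has 30).
Jul 18, 2227 → Aug 18, 2227: 31 days (July has 31).
Aug 18, 2227 → Sep 18, 2227: 31 days (August has 31).
Sep 18, 2227 → Oct 18, 2227: 30 days (September has 30).
Oct 18, 2227 → Nov 18, 2227: 31 days (October has 31).
Nov 18, 2227 → Dec 18, 2227: 30 days (November has 30).
Dec 18, 2227 → Jan 18, 2228: 31 days (December has 31).
Jan 18, 2228 → Feb 17, 2228: 30 days.
Total: 1431 days.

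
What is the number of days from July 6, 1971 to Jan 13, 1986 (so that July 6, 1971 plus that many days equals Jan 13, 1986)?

Jul 6, 1971 → Jul 6, 1972: 366 days (Feb 29, 1972 is in that span).
Jul 6, 1972 → Jul 6, 1973: 365 days.
Jul 6, 1973 → Jul 6, 1974: 365 days.
Jul 6, 1974 → Jul 6, 1975: 365 days.
Jul 6, 1975 → Jul 6, 1976: 366 days (Feb 29, 1976 is in that span).
Jul 6, 1976 → Jul 6, 1977: 365 days.
Jul 6, 1977 → Jul 6, 1978: 365 days.
Jul 6, 1978 → Jul 6, 1979: 365 days.
Jul 6, 1979 → Jul 6, 1980: 366 days (Feb 29, 1980 is in that span).
Jul 6, 1980 → Jul 6, 1981: 365 days.
Jul 6, 1981 → Jul 6, 1982: 365 days.
Jul 6, 1982 → Jul 6, 1983: 365 days.
Jul 6, 1983 → Jul 6, 1984: 366 days (Feb 29, 1984 is in that span).
Jul 6, 1984 → Jul 6, 1985: 365 days.
Jul 6, 1985 → Aug 6, 1985: 31 days (July has 31).
Aug 6, 1985 → Sep 6, 1985: 31 days (August has 31).
Sep 6, 1985 → Oct 6, 1985: 30 days (September has 30).
Oct 6, 1985 → Nov 6, 1985: 31 days (October has 31).
Nov 6, 1985 → Dec 6, 1985: 30 days (November has 30).
Dec 6, 1985 → Jan 6, 1986: 31 days (December has 31).
Jan 6, 1986 → Jan 13, 1986: 7 days.
Total: 5305 days.

5305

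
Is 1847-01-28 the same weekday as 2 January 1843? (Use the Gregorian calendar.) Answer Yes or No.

From Jan 2, 1843 to Jan 28, 1847 is 1487 days.
1487 mod 7 = 3, so they are different weekdays.
(Jan 2, 1843 is a Monday; Jan 28, 1847 is a Thursday.)

No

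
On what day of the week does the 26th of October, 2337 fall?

Doomsday rule: the anchor day for the 2300s is Wednesday. For year 37: 37÷12 = 3 r 1, and 1÷4 = 0, so 3+1+0 = 4.
Wednesday + 4 ≡ Sunday — that's 2337's doomsday.
In October the doomsday date is Oct 10.
Oct 26 is 16 days after Oct 10; 16 mod 7 = 2, so Sunday + 2 = Tuesday.

Tuesday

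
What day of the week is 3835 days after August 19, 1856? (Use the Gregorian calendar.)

Aug 19, 1856 is a Tuesday.
3835 mod 7 = 6, so 3835 days after a Tuesday is Tuesday + 6 = Monday.

Monday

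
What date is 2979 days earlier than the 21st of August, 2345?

June 25, 2337

−365 (one year) → Aug 21, 2344 (2614 left).
−366 (one year; includes Feb 29, 2344) → Aug 21, 2343 (2248 left).
−365 (one year) → Aug 21, 2342 (1883 left).
−365 (one year) → Aug 21, 2341 (1518 left).
−365 (one year) → Aug 21, 2340 (1153 left).
−366 (one year; includes Feb 29, 2340) → Aug 21, 2339 (787 left).
−365 (one year) → Aug 21, 2338 (422 left).
−365 (one year) → Aug 21, 2337 (57 left).
−21 → Jul 31, 2337 (end of Jul, 31 days; 36 left).
−31 → Jun 30, 2337 (end of Jun, 30 days; 5 left).
−5 → Jun 25, 2337.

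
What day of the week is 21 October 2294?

Doomsday rule: the anchor day for the 2200s is Friday. For year 94: 94÷12 = 7 r 10, and 10÷4 = 2, so 7+10+2 = 19.
Friday + 19 ≡ Wednesday — that's 2294's doomsday.
In October the doomsday date is Oct 10.
Oct 21 is 11 days after Oct 10; 11 mod 7 = 4, so Wednesday + 4 = Sunday.

Sunday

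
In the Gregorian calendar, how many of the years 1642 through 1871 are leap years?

Multiples of 4 in [1642,1871]: 57.
Of those, multiples of 100: 2 (not leap unless ÷400).
Multiples of 400: 0.
Leap years = 57 − 2 + 0 = 55.

55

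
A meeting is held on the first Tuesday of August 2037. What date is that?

August 4, 2037

August 1, 2037 is a Saturday.
The first Tuesday is therefore August 4 (3 days later).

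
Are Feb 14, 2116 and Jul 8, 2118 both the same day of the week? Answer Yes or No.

From Feb 14, 2116 to Jul 8, 2118 is 875 days.
875 mod 7 = 0, so they are the same weekday.
(Feb 14, 2116 is a Friday; Jul 8, 2118 is a Friday.)

Yes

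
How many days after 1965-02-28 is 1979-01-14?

5068

Feb 28, 1965 → Feb 28, 1966: 365 days.
Feb 28, 1966 → Feb 28, 1967: 365 days.
Feb 28, 1967 → Feb 28, 1968: 365 days.
Feb 28, 1968 → Feb 28, 1969: 366 days (Feb 29, 1968 is in that span).
Feb 28, 1969 → Feb 28, 1970: 365 days.
Feb 28, 1970 → Feb 28, 1971: 365 days.
Feb 28, 1971 → Feb 28, 1972: 365 days.
Feb 28, 1972 → Feb 28, 1973: 366 days (Feb 29, 1972 is in that span).
Feb 28, 1973 → Feb 28, 1974: 365 days.
Feb 28, 1974 → Feb 28, 1975: 365 days.
Feb 28, 1975 → Feb 28, 1976: 365 days.
Feb 28, 1976 → Feb 28, 1977: 366 days (Feb 29, 1976 is in that span).
Feb 28, 1977 → Feb 28, 1978: 365 days.
Feb 28, 1978 → Mar 28, 1978: 28 days (February has 28).
Mar 28, 1978 → Apr 28, 1978: 31 days (March has 31).
Apr 28, 1978 → May 28, 1978: 30 days (April has 30).
May 28, 1978 → Jun 28, 1978: 31 days (May has 31).
Jun 28, 1978 → Jul 28, 1978: 30 days (June has 30).
Jul 28, 1978 → Aug 28, 1978: 31 days (July has 31).
Aug 28, 1978 → Sep 28, 1978: 31 days (August has 31).
Sep 28, 1978 → Oct 28, 1978: 30 days (September has 30).
Oct 28, 1978 → Nov 28, 1978: 31 days (October has 31).
Nov 28, 1978 → Dec 28, 1978: 30 days (November has 30).
Dec 28, 1978 → Jan 14, 1979: 17 days.
Total: 5068 days.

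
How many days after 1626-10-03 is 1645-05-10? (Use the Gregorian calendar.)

6794

Oct 3, 1626 → Oct 3, 1627: 365 days.
Oct 3, 1627 → Oct 3, 1628: 366 days (Feb 29, 1628 is in that span).
Oct 3, 1628 → Oct 3, 1629: 365 days.
Oct 3, 1629 → Oct 3, 1630: 365 days.
Oct 3, 1630 → Oct 3, 1631: 365 days.
Oct 3, 1631 → Oct 3, 1632: 366 days (Feb 29, 1632 is in that span).
Oct 3, 1632 → Oct 3, 1633: 365 days.
Oct 3, 1633 → Oct 3, 1634: 365 days.
Oct 3, 1634 → Oct 3, 1635: 365 days.
Oct 3, 1635 → Oct 3, 1636: 366 days (Feb 29, 1636 is in that span).
Oct 3, 1636 → Oct 3, 1637: 365 days.
Oct 3, 1637 → Oct 3, 1638: 365 days.
Oct 3, 1638 → Oct 3, 1639: 365 days.
Oct 3, 1639 → Oct 3, 1640: 366 days (Feb 29, 1640 is in that span).
Oct 3, 1640 → Oct 3, 1641: 365 days.
Oct 3, 1641 → Oct 3, 1642: 365 days.
Oct 3, 1642 → Oct 3, 1643: 365 days.
Oct 3, 1643 → Oct 3, 1644: 366 days (Feb 29, 1644 is in that span).
Oct 3, 1644 → Nov 3, 1644: 31 days (October has 31).
Nov 3, 1644 → Dec 3, 1644: 30 days (November has 30).
Dec 3, 1644 → Jan 3, 1645: 31 days (December has 31).
Jan 3, 1645 → Feb 3, 1645: 31 days (January has 31).
Feb 3, 1645 → Mar 3, 1645: 28 days (February has 28).
Mar 3, 1645 → Apr 3, 1645: 31 days (March has 31).
Apr 3, 1645 → May 3, 1645: 30 days (April has 30).
May 3, 1645 → May 10, 1645: 7 days.
Total: 6794 days.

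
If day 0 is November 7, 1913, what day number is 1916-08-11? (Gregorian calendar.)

1008

Nov 7, 1913 → Nov 7, 1914: 365 days.
Nov 7, 1914 → Nov 7, 1915: 365 days.
Nov 7, 1915 → Dec 7, 1915: 30 days (November has 30).
Dec 7, 1915 → Jan 7, 1916: 31 days (December has 31).
Jan 7, 1916 → Feb 7, 1916: 31 days (January has 31).
Feb 7, 1916 → Mar 7, 1916: 29 days (February has 29).
Mar 7, 1916 → Apr 7, 1916: 31 days (March has 31).
Apr 7, 1916 → May 7, 1916: 30 days (April has 30).
May 7, 1916 → Jun 7, 1916: 31 days (May has 31).
Jun 7, 1916 → Jul 7, 1916: 30 days (June has 30).
Jul 7, 1916 → Aug 7, 1916: 31 days (July has 31).
Aug 7, 1916 → Aug 11, 1916: 4 days.
Total: 1008 days.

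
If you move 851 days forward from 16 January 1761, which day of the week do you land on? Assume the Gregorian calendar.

First find the weekday of Jan 16, 1761. Doomsday rule: the anchor day for the 1700s is Sunday. For year 61: 61÷12 = 5 r 1, and 1÷4 = 0, so 5+1+0 = 6.
Sunday + 6 ≡ Saturday — that's 1761's doomsday.
In January the doomsday date is Jan 3 (1761 is not a leap year).
Jan 16 is 13 days after Jan 3; 13 mod 7 = 6, so Saturday + 6 = Friday.
851 mod 7 = 4, so 851 days after a Friday is Friday + 4 = Tuesday.

Tuesday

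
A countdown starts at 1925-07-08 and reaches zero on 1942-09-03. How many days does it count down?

Jul 8, 1925 → Jul 8, 1926: 365 days.
Jul 8, 1926 → Jul 8, 1927: 365 days.
Jul 8, 1927 → Jul 8, 1928: 366 days (Feb 29, 1928 is in that span).
Jul 8, 1928 → Jul 8, 1929: 365 days.
Jul 8, 1929 → Jul 8, 1930: 365 days.
Jul 8, 1930 → Jul 8, 1931: 365 days.
Jul 8, 1931 → Jul 8, 1932: 366 days (Feb 29, 1932 is in that span).
Jul 8, 1932 → Jul 8, 1933: 365 days.
Jul 8, 1933 → Jul 8, 1934: 365 days.
Jul 8, 1934 → Jul 8, 1935: 365 days.
Jul 8, 1935 → Jul 8, 1936: 366 days (Feb 29, 1936 is in that span).
Jul 8, 1936 → Jul 8, 1937: 365 days.
Jul 8, 1937 → Jul 8, 1938: 365 days.
Jul 8, 1938 → Jul 8, 1939: 365 days.
Jul 8, 1939 → Jul 8, 1940: 366 days (Feb 29, 1940 is in that span).
Jul 8, 1940 → Jul 8, 1941: 365 days.
Jul 8, 1941 → Jul 8, 1942: 365 days.
Jul 8, 1942 → Aug 8, 1942: 31 days (July has 31).
Aug 8, 1942 → Sep 3, 1942: 26 days.
Total: 6266 days.

6266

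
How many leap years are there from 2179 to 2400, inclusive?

54

Multiples of 4 in [2179,2400]: 56.
Of those, multiples of 100: 3 (not leap unless ÷400).
Multiples of 400: 1.
Leap years = 56 − 3 + 1 = 54.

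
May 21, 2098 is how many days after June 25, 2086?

4348

Jun 25, 2086 → Jun 25, 2087: 365 days.
Jun 25, 2087 → Jun 25, 2088: 366 days (Feb 29, 2088 is in that span).
Jun 25, 2088 → Jun 25, 2089: 365 days.
Jun 25, 2089 → Jun 25, 2090: 365 days.
Jun 25, 2090 → Jun 25, 2091: 365 days.
Jun 25, 2091 → Jun 25, 2092: 366 days (Feb 29, 2092 is in that span).
Jun 25, 2092 → Jun 25, 2093: 365 days.
Jun 25, 2093 → Jun 25, 2094: 365 days.
Jun 25, 2094 → Jun 25, 2095: 365 days.
Jun 25, 2095 → Jun 25, 2096: 366 days (Feb 29, 2096 is in that span).
Jun 25, 2096 → Jun 25, 2097: 365 days.
Jun 25, 2097 → Jul 25, 2097: 30 days (June has 30).
Jul 25, 2097 → Aug 25, 2097: 31 days (July has 31).
Aug 25, 2097 → Sep 25, 2097: 31 days (August has 31).
Sep 25, 2097 → Oct 25, 2097: 30 days (September has 30).
Oct 25, 2097 → Nov 25, 2097: 31 days (October has 31).
Nov 25, 2097 → Dec 25, 2097: 30 days (November has 30).
Dec 25, 2097 → Jan 25, 2098: 31 days (December has 31).
Jan 25, 2098 → Feb 25, 2098: 31 days (January has 31).
Feb 25, 2098 → Mar 25, 2098: 28 days (February has 28).
Mar 25, 2098 → Apr 25, 2098: 31 days (March has 31).
Apr 25, 2098 → May 21, 2098: 26 days.
Total: 4348 days.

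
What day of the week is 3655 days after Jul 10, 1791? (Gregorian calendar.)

First find the weekday of Jul 10, 1791. Doomsday rule: the anchor day for the 1700s is Sunday. For year 91: 91÷12 = 7 r 7, and 7÷4 = 1, so 7+7+1 = 15.
Sunday + 15 ≡ Monday — that's 1791's doomsday.
In July the doomsday date is Jul 11.
Jul 10 is 1 day before Jul 11; 1 mod 7 = 1, so Monday − 1 = Sunday.
3655 mod 7 = 1, so 3655 days after a Sunday is Sunday + 1 = Monday.

Monday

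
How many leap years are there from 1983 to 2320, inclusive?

82

Multiples of 4 in [1983,2320]: 85.
Of those, multiples of 100: 4 (not leap unless ÷400).
Multiples of 400: 1.
Leap years = 85 − 4 + 1 = 82.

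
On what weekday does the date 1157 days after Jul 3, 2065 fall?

Jul 3, 2065 is a Friday.
1157 mod 7 = 2, so 1157 days after a Friday is Friday + 2 = Sunday.

Sunday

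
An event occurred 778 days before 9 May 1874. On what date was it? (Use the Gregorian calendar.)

−365 (one year) → May 9, 1873 (413 left).
−365 (one year) → May 9, 1872 (48 left).
−9 → Apr 30, 1872 (end of Apr, 30 days; 39 left).
−30 → Mar 31, 1872 (end of Mar, 31 days; 9 left).
−9 → Mar 22, 1872.

March 22, 1872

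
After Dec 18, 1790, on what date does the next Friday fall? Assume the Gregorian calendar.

December 24, 1790

Dec 18, 1790 is a Saturday.
From Saturday to the next Friday is 6 days.
Dec 18, 1790 + 6 = Dec 24, 1790.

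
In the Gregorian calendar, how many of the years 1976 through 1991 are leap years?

Multiples of 4 in [1976,1991]: 4.
Of those, multiples of 100: 0 (not leap unless ÷400).
Multiples of 400: 0.
Leap years = 4 − 0 + 0 = 4.

4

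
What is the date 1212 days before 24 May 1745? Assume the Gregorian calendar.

−365 (one year) → May 24, 1744 (847 left).
−366 (one year; includes Feb 29, 1744) → May 24, 1743 (481 left).
−365 (one year) → May 24, 1742 (116 left).
−24 → Apr 30, 1742 (end of Apr, 30 days; 92 left).
−30 → Mar 31, 1742 (end of Mar, 31 days; 62 left).
−31 → Feb 28, 1742 (end of Feb, 28 days; 31 left).
−28 → Jan 31, 1742 (end of Jan, 31 days; 3 left).
−3 → Jan 28, 1742.

January 28, 1742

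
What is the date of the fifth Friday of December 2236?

December 1, 2236 is a Thursday.
The first Friday is therefore December 2 (1 days later).
The fifth Friday is 2 + 4×7 = December 30.

December 30, 2236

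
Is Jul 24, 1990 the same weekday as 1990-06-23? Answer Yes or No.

From Jun 23, 1990 to Jul 24, 1990 is 31 days.
31 mod 7 = 3, so they are different weekdays.
(Jun 23, 1990 is a Saturday; Jul 24, 1990 is a Tuesday.)

No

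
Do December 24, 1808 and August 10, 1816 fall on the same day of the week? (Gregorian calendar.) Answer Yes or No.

Yes

From Dec 24, 1808 to Aug 10, 1816 is 2786 days.
2786 mod 7 = 0, so they are the same weekday.
(Dec 24, 1808 is a Saturday; Aug 10, 1816 is a Saturday.)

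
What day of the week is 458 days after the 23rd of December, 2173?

First find the weekday of Dec 23, 2173. Doomsday rule: the anchor day for the 2100s is Sunday. For year 73: 73÷12 = 6 r 1, and 1÷4 = 0, so 6+1+0 = 7.
Sunday + 7 ≡ Sunday — that's 2173's doomsday.
In December the doomsday date is Dec 12.
Dec 23 is 11 days after Dec 12; 11 mod 7 = 4, so Sunday + 4 = Thursday.
458 mod 7 = 3, so 458 days after a Thursday is Thursday + 3 = Sunday.

Sunday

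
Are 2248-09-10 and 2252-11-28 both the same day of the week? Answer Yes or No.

Yes

From Sep 10, 2248 to Nov 28, 2252 is 1540 days.
1540 mod 7 = 0, so they are the same weekday.
(Sep 10, 2248 is a Sunday; Nov 28, 2252 is a Sunday.)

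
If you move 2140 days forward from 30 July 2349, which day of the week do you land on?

Thursday

Jul 30, 2349 is a Saturday.
2140 mod 7 = 5, so 2140 days after a Saturday is Saturday + 5 = Thursday.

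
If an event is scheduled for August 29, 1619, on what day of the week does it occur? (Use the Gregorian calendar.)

Thursday

Doomsday rule: the anchor day for the 1600s is Tuesday. For year 19: 19÷12 = 1 r 7, and 7÷4 = 1, so 1+7+1 = 9.
Tuesday + 9 ≡ Thursday — that's 1619's doomsday.
In August the doomsday date is Aug 8.
Aug 29 is 21 days after Aug 8; 21 mod 7 = 0, so Thursday + 0 = Thursday.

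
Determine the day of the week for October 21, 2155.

Tuesday

Doomsday rule: the anchor day for the 2100s is Sunday. For year 55: 55÷12 = 4 r 7, and 7÷4 = 1, so 4+7+1 = 12.
Sunday + 12 ≡ Friday — that's 2155's doomsday.
In October the doomsday date is Oct 10.
Oct 21 is 11 days after Oct 10; 11 mod 7 = 4, so Friday + 4 = Tuesday.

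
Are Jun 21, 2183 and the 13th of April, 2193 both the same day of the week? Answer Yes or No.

Yes

From Jun 21, 2183 to Apr 13, 2193 is 3584 days.
3584 mod 7 = 0, so they are the same weekday.
(Jun 21, 2183 is a Saturday; Apr 13, 2193 is a Saturday.)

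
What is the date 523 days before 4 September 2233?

March 30, 2232

−365 (one year) → Sep 4, 2232 (158 left).
−4 → Aug 31, 2232 (end of Aug, 31 days; 154 left).
−31 → Jul 31, 2232 (end of Jul, 31 days; 123 left).
−31 → Jun 30, 2232 (end of Jun, 30 days; 92 left).
−30 → May 31, 2232 (end of May, 31 days; 62 left).
−31 → Apr 30, 2232 (end of Apr, 30 days; 31 left).
−30 → Mar 31, 2232 (end of Mar, 31 days; 1 left).
−1 → Mar 30, 2232.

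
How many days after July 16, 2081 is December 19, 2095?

5269

Jul 16, 2081 → Jul 16, 2082: 365 days.
Jul 16, 2082 → Jul 16, 2083: 365 days.
Jul 16, 2083 → Jul 16, 2084: 366 days (Feb 29, 2084 is in that span).
Jul 16, 2084 → Jul 16, 2085: 365 days.
Jul 16, 2085 → Jul 16, 2086: 365 days.
Jul 16, 2086 → Jul 16, 2087: 365 days.
Jul 16, 2087 → Jul 16, 2088: 366 days (Feb 29, 2088 is in that span).
Jul 16, 2088 → Jul 16, 2089: 365 days.
Jul 16, 2089 → Jul 16, 2090: 365 days.
Jul 16, 2090 → Jul 16, 2091: 365 days.
Jul 16, 2091 → Jul 16, 2092: 366 days (Feb 29, 2092 is in that span).
Jul 16, 2092 → Jul 16, 2093: 365 days.
Jul 16, 2093 → Jul 16, 2094: 365 days.
Jul 16, 2094 → Jul 16, 2095: 365 days.
Jul 16, 2095 → Aug 16, 2095: 31 days (July has 31).
Aug 16, 2095 → Sep 16, 2095: 31 days (August has 31).
Sep 16, 2095 → Oct 16, 2095: 30 days (September has 30).
Oct 16, 2095 → Nov 16, 2095: 31 days (October has 31).
Nov 16, 2095 → Dec 16, 2095: 30 days (November has 30).
Dec 16, 2095 → Dec 19, 2095: 3 days.
Total: 5269 days.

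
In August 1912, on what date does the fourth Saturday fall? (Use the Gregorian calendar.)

August 1, 1912 is a Thursday.
The first Saturday is therefore August 3 (2 days later).
The fourth Saturday is 3 + 3×7 = August 24.

August 24, 1912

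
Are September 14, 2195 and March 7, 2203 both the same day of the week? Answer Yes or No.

Yes

From Sep 14, 2195 to Mar 7, 2203 is 2730 days.
2730 mod 7 = 0, so they are the same weekday.
(Sep 14, 2195 is a Monday; Mar 7, 2203 is a Monday.)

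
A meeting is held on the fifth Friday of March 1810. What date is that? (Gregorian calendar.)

March 30, 1810

March 1, 1810 is a Thursday.
The first Friday is therefore March 2 (1 days later).
The fifth Friday is 2 + 4×7 = March 30.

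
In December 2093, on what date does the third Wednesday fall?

December 1, 2093 is a Tuesday.
The first Wednesday is therefore December 2 (1 days later).
The third Wednesday is 2 + 2×7 = December 16.

December 16, 2093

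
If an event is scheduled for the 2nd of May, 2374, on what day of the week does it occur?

Doomsday rule: the anchor day for the 2300s is Wednesday. For year 74: 74÷12 = 6 r 2, and 2÷4 = 0, so 6+2+0 = 8.
Wednesday + 8 ≡ Thursday — that's 2374's doomsday.
In May the doomsday date is May 9.
May 2 is 7 days before May 9; 7 mod 7 = 0, so Thursday − 0 = Thursday.

Thursday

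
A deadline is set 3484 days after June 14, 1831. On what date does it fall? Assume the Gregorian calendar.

+366 (one year; includes Feb 29, 1832) → Jun 14, 1832 (3118 left).
+365 (one year) → Jun 14, 1833 (2753 left).
+365 (one year) → Jun 14, 1834 (2388 left).
+365 (one year) → Jun 14, 1835 (2023 left).
+366 (one year; includes Feb 29, 1836) → Jun 14, 1836 (1657 left).
+365 (one year) → Jun 14, 1837 (1292 left).
+365 (one year) → Jun 14, 1838 (927 left).
+365 (one year) → Jun 14, 1839 (562 left).
+366 (one year; includes Feb 29, 1840) → Jun 14, 1840 (196 left).
Jun has 30 days: +17 → Jul 1, 1840 (179 left).
Jul has 31 days: +31 → Aug 1, 1840 (148 left).
Aug has 31 days: +31 → Sep 1, 1840 (117 left).
Sep has 30 days: +30 → Oct 1, 1840 (87 left).
Oct has 31 days: +31 → Nov 1, 1840 (56 left).
Nov has 30 days: +30 → Dec 1, 1840 (26 left).
+26 → Dec 27, 1840.

December 27, 1840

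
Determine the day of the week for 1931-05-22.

Friday

January 1, 1931 is a Thursday.
Jan 1, 1931 → Feb 1, 1931: 31 days (January has 31).
Feb 1, 1931 → Mar 1, 1931: 28 days (February has 28).
Mar 1, 1931 → Apr 1, 1931: 31 days (March has 31).
Apr 1, 1931 → May 1, 1931: 30 days (April has 30).
May 1, 1931 → May 22, 1931: 21 days.
Total: 141 days.
141 mod 7 = 1, so Thursday + 1 = Friday.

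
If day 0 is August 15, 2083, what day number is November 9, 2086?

Aug 15, 2083 → Aug 15, 2084: 366 days (Feb 29, 2084 is in that span).
Aug 15, 2084 → Aug 15, 2085: 365 days.
Aug 15, 2085 → Aug 15, 2086: 365 days.
Aug 15, 2086 → Sep 15, 2086: 31 days (August has 31).
Sep 15, 2086 → Oct 15, 2086: 30 days (September has 30).
Oct 15, 2086 → Nov 9, 2086: 25 days.
Total: 1182 days.

1182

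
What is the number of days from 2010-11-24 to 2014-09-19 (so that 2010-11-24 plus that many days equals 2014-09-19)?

Nov 24, 2010 → Nov 24, 2011: 365 days.
Nov 24, 2011 → Nov 24, 2012: 366 days (Feb 29, 2012 is in that span).
Nov 24, 2012 → Nov 24, 2013: 365 days.
Nov 24, 2013 → Dec 24, 2013: 30 days (November has 30).
Dec 24, 2013 → Jan 24, 2014: 31 days (December has 31).
Jan 24, 2014 → Feb 24, 2014: 31 days (January has 31).
Feb 24, 2014 → Mar 24, 2014: 28 days (February has 28).
Mar 24, 2014 → Apr 24, 2014: 31 days (March has 31).
Apr 24, 2014 → May 24, 2014: 30 days (April has 30).
May 24, 2014 → Jun 24, 2014: 31 days (May has 31).
Jun 24, 2014 → Jul 24, 2014: 30 days (June has 30).
Jul 24, 2014 → Aug 24, 2014: 31 days (July has 31).
Aug 24, 2014 → Sep 19, 2014: 26 days.
Total: 1395 days.

1395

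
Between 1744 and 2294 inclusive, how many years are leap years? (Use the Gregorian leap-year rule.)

Multiples of 4 in [1744,2294]: 138.
Of those, multiples of 100: 5 (not leap unless ÷400).
Multiples of 400: 1.
Leap years = 138 − 5 + 1 = 134.

134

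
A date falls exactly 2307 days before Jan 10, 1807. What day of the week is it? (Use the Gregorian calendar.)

Jan 10, 1807 is a Saturday.
2307 mod 7 = 4, so 2307 days before a Saturday is Saturday − 4 = Tuesday.

Tuesday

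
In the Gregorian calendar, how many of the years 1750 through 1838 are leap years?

Multiples of 4 in [1750,1838]: 22.
Of those, multiples of 100: 1 (not leap unless ÷400).
Multiples of 400: 0.
Leap years = 22 − 1 + 0 = 21.

21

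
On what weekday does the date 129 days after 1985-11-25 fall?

Thursday

First find the weekday of Nov 25, 1985. Doomsday rule: the anchor day for the 1900s is Wednesday. For year 85: 85÷12 = 7 r 1, and 1÷4 = 0, so 7+1+0 = 8.
Wednesday + 8 ≡ Thursday — that's 1985's doomsday.
In November the doomsday date is Nov 7.
Nov 25 is 18 days after Nov 7; 18 mod 7 = 4, so Thursday + 4 = Monday.
129 mod 7 = 3, so 129 days after a Monday is Monday + 3 = Thursday.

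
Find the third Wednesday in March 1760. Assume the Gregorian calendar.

March 1, 1760 is a Saturday.
The first Wednesday is therefore March 5 (4 days later).
The third Wednesday is 5 + 2×7 = March 19.

March 19, 1760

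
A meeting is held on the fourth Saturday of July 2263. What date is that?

July 1, 2263 is a Wednesday.
The first Saturday is therefore July 4 (3 days later).
The fourth Saturday is 4 + 3×7 = July 25.

July 25, 2263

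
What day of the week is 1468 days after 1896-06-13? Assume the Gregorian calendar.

Thursday

First find the weekday of Jun 13, 1896. Doomsday rule: the anchor day for the 1800s is Friday. For year 96: 96÷12 = 8 r 0, and 0÷4 = 0, so 8+0+0 = 8.
Friday + 8 ≡ Saturday — that's 1896's doomsday.
In June the doomsday date is Jun 6.
Jun 13 is 7 days after Jun 6; 7 mod 7 = 0, so Saturday + 0 = Saturday.
1468 mod 7 = 5, so 1468 days after a Saturday is Saturday + 5 = Thursday.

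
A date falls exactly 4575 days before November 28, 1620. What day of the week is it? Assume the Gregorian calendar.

First find the weekday of Nov 28, 1620. Doomsday rule: the anchor day for the 1600s is Tuesday. For year 20: 20÷12 = 1 r 8, and 8÷4 = 2, so 1+8+2 = 11.
Tuesday + 11 ≡ Saturday — that's 1620's doomsday.
In November the doomsday date is Nov 7.
Nov 28 is 21 days after Nov 7; 21 mod 7 = 0, so Saturday + 0 = Saturday.
4575 mod 7 = 4, so 4575 days before a Saturday is Saturday − 4 = Tuesday.

Tuesday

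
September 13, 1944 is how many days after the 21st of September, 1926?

6567

Sep 21, 1926 → Sep 21, 1927: 365 days.
Sep 21, 1927 → Sep 21, 1928: 366 days (Feb 29, 1928 is in that span).
Sep 21, 1928 → Sep 21, 1929: 365 days.
Sep 21, 1929 → Sep 21, 1930: 365 days.
Sep 21, 1930 → Sep 21, 1931: 365 days.
Sep 21, 1931 → Sep 21, 1932: 366 days (Feb 29, 1932 is in that span).
Sep 21, 1932 → Sep 21, 1933: 365 days.
Sep 21, 1933 → Sep 21, 1934: 365 days.
Sep 21, 1934 → Sep 21, 1935: 365 days.
Sep 21, 1935 → Sep 21, 1936: 366 days (Feb 29, 1936 is in that span).
Sep 21, 1936 → Sep 21, 1937: 365 days.
Sep 21, 1937 → Sep 21, 1938: 365 days.
Sep 21, 1938 → Sep 21, 1939: 365 days.
Sep 21, 1939 → Sep 21, 1940: 366 days (Feb 29, 1940 is in that span).
Sep 21, 1940 → Sep 21, 1941: 365 days.
Sep 21, 1941 → Sep 21, 1942: 365 days.
Sep 21, 1942 → Sep 21, 1943: 365 days.
Sep 21, 1943 → Oct 21, 1943: 30 days (September has 30).
Oct 21, 1943 → Nov 21, 1943: 31 days (October has 31).
Nov 21, 1943 → Dec 21, 1943: 30 days (November has 30).
Dec 21, 1943 → Jan 21, 1944: 31 days (December has 31).
Jan 21, 1944 → Feb 21, 1944: 31 days (January has 31).
Feb 21, 1944 → Mar 21, 1944: 29 days (February has 29).
Mar 21, 1944 → Apr 21, 1944: 31 days (March has 31).
Apr 21, 1944 → May 21, 1944: 30 days (April has 30).
May 21, 1944 → Jun 21, 1944: 31 days (May has 31).
Jun 21, 1944 → Jul 21, 1944: 30 days (June has 30).
Jul 21, 1944 → Aug 21, 1944: 31 days (July has 31).
Aug 21, 1944 → Sep 13, 1944: 23 days.
Total: 6567 days.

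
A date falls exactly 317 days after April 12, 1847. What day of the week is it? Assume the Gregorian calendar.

First find the weekday of Apr 12, 1847. Doomsday rule: the anchor day for the 1800s is Friday. For year 47: 47÷12 = 3 r 11, and 11÷4 = 2, so 3+11+2 = 16.
Friday + 16 ≡ Sunday — that's 1847's doomsday.
In April the doomsday date is Apr 4.
Apr 12 is 8 days after Apr 4; 8 mod 7 = 1, so Sunday + 1 = Monday.
317 mod 7 = 2, so 317 days after a Monday is Monday + 2 = Wednesday.

Wednesday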